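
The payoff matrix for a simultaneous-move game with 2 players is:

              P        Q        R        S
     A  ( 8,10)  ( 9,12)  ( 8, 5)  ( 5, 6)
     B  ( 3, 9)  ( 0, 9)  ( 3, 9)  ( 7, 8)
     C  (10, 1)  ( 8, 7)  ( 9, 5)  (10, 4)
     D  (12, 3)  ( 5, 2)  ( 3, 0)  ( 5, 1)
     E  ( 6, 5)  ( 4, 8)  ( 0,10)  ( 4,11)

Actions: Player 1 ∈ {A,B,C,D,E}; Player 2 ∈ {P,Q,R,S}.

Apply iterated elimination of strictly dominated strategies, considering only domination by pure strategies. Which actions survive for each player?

P1 drop B (C beats it: P:10>3 Q:8>0 R:9>3 S:10>7)
P1 drop E (A beats it: P:8>6 Q:9>4 R:8>0 S:5>4)
P2 drop R (Q beats it: A:12>5 C:7>5 D:2>0)
P2 drop S (Q beats it: A:12>6 C:7>4 D:2>1)
P1→{A,C,D} P2→{P,Q}

Survivors P1:{A,C,D} P2:{P,Q}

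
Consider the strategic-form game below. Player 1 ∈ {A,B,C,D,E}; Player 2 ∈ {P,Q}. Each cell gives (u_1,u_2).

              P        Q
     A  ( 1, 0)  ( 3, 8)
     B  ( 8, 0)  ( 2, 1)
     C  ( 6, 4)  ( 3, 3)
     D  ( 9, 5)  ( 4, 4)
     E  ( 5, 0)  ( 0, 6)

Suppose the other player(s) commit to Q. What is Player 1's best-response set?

argmax u_1 = {D}

u_1(A vs Q) = 3
u_1(B vs Q) = 2
u_1(C vs Q) = 3
u_1(D vs Q) = 4
u_1(E vs Q) = 0
max payoff 4 at {D}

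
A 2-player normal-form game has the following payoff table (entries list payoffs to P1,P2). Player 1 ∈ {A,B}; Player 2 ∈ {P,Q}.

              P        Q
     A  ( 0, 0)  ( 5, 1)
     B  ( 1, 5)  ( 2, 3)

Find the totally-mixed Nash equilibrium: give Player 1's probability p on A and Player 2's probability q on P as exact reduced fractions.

P1 indiff ⇒ q·0+(1-q)·5 = q·1+(1-q)·2 ⇒ q(-1) = (1-q)(-3) ⇒ q = 3/4
P2 indiff ⇒ p·0+(1-p)·5 = p·1+(1-p)·3 ⇒ p(-1) = (1-p)(-2) ⇒ p = 2/3

p=2/3, q=3/4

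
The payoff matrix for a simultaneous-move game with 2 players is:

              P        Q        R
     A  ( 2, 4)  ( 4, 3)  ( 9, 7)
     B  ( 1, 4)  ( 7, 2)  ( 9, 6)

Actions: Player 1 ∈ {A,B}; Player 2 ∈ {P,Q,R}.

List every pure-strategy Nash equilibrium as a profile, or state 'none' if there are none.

(A,P): not NE [P2→R gives 7>4]
(A,Q): not NE [P1→B gives 7>4; P2→R gives 7>3]
(A,R): NE
(B,P): not NE [P1→A gives 2>1; P2→R gives 6>4]
(B,Q): not NE [P2→R gives 6>2]
(B,R): NE

Nash profiles: (A,R), (B,R)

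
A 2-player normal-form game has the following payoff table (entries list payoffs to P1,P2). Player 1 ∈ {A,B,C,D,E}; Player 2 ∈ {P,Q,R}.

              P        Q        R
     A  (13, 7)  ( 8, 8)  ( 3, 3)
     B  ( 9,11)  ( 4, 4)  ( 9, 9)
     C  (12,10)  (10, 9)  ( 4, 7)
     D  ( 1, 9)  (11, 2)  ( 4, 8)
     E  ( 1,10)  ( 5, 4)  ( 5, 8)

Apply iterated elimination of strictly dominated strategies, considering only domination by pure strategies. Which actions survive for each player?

Remaining: P1:{A,C,D} P2:{P,Q}

P2 drop R (P beats it: A:7>3 B:11>9 C:10>7 D:9>8 E:10>8)
P1 drop B (A beats it: P:13>9 Q:8>4)
P1 drop E (A beats it: P:13>1 Q:8>5)
P1→{A,C,D} P2→{P,Q}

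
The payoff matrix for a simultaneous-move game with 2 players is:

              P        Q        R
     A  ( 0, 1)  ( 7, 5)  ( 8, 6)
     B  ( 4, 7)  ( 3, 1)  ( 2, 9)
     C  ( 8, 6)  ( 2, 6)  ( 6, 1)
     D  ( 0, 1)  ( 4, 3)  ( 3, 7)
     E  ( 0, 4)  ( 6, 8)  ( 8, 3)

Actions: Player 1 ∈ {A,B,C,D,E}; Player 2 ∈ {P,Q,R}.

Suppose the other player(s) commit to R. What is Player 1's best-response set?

u_1(A vs R) = 8
u_1(B vs R) = 2
u_1(C vs R) = 6
u_1(D vs R) = 3
u_1(E vs R) = 8
max payoff 8 at {A,E}

P1 best: {A,E}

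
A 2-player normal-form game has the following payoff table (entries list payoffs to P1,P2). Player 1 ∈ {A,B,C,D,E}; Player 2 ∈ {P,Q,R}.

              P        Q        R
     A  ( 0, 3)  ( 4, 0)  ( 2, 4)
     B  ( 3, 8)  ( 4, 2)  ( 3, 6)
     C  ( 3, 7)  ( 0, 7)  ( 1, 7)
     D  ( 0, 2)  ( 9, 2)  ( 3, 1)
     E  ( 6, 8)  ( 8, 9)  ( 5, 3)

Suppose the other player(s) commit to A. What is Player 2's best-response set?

u_2(P vs A) = 3
u_2(Q vs A) = 0
u_2(R vs A) = 4
max payoff 4 at {R}

P2 best: {R}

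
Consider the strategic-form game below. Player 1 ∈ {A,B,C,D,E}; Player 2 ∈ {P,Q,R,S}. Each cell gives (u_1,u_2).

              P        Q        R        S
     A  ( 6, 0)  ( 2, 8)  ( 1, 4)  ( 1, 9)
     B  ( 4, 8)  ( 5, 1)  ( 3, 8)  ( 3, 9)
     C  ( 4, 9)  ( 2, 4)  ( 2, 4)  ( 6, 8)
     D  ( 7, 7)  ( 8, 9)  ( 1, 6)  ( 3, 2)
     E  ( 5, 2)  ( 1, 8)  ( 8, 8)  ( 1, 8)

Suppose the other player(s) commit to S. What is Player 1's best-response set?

u_1(A vs S) = 1
u_1(B vs S) = 3
u_1(C vs S) = 6
u_1(D vs S) = 3
u_1(E vs S) = 1
max payoff 6 at {C}

P1 best: {C}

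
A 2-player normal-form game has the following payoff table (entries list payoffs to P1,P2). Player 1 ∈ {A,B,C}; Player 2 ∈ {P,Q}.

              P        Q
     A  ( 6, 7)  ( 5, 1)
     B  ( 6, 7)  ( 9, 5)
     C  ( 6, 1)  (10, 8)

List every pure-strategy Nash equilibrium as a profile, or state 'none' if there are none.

PSNE = {(A,P), (B,P), (C,Q)}

(A,P): NE
(A,Q): not NE [P1→C gives 10>5; P2→P gives 7>1]
(B,P): NE
(B,Q): not NE [P1→C gives 10>9; P2→P gives 7>5]
(C,P): not NE [P2→Q gives 8>1]
(C,Q): NE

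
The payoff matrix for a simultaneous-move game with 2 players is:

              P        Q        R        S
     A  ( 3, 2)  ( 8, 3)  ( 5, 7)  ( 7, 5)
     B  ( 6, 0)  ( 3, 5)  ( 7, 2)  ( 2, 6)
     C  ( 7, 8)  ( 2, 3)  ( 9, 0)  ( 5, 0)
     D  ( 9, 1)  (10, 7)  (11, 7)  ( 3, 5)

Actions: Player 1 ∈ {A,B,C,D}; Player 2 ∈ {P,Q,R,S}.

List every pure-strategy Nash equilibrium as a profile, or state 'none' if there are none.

Nash profiles: (D,Q), (D,R)

(A,P): not NE [P1→D gives 9>3; P2→R gives 7>2]
(A,Q): not NE [P1→D gives 10>8; P2→R gives 7>3]
(A,R): not NE [P1→D gives 11>5]
(A,S): not NE [P2→R gives 7>5]
(B,P): not NE [P1→D gives 9>6; P2→S gives 6>0]
(B,Q): not NE [P1→D gives 10>3; P2→S gives 6>5]
(B,R): not NE [P1→D gives 11>7; P2→S gives 6>2]
(B,S): not NE [P1→A gives 7>2]
(C,P): not NE [P1→D gives 9>7]
(C,Q): not NE [P1→D gives 10>2; P2→P gives 8>3]
(C,R): not NE [P1→D gives 11>9; P2→P gives 8>0]
(C,S): not NE [P1→A gives 7>5; P2→P gives 8>0]
(D,P): not NE [P2→R gives 7>1]
(D,Q): NE
(D,R): NE
(D,S): not NE [P1→A gives 7>3; P2→R gives 7>5]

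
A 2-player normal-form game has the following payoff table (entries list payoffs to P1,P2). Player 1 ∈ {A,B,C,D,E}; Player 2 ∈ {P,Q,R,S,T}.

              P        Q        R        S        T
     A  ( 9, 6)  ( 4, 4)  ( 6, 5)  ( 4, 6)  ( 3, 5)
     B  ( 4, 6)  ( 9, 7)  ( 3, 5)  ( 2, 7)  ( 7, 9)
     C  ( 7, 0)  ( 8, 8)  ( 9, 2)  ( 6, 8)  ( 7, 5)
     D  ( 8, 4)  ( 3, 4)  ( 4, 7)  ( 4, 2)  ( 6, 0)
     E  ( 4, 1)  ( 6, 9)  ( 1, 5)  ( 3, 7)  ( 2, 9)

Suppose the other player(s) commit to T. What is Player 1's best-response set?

u_1(A vs T) = 3
u_1(B vs T) = 7
u_1(C vs T) = 7
u_1(D vs T) = 6
u_1(E vs T) = 2
max payoff 7 at {B,C}

argmax u_1 = {B,C}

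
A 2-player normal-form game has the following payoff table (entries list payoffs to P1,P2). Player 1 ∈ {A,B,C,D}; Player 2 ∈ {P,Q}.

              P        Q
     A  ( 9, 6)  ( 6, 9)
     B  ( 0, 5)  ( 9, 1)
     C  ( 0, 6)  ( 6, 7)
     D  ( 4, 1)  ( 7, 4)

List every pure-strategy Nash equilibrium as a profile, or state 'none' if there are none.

(A,P): not NE [P2→Q gives 9>6]
(A,Q): not NE [P1→B gives 9>6]
(B,P): not NE [P1→A gives 9>0]
(B,Q): not NE [P2→P gives 5>1]
(C,P): not NE [P1→A gives 9>0; P2→Q gives 7>6]
(C,Q): not NE [P1→B gives 9>6]
(D,P): not NE [P1→A gives 9>4; P2→Q gives 4>1]
(D,Q): not NE [P1→B gives 9>7]

No pure NE.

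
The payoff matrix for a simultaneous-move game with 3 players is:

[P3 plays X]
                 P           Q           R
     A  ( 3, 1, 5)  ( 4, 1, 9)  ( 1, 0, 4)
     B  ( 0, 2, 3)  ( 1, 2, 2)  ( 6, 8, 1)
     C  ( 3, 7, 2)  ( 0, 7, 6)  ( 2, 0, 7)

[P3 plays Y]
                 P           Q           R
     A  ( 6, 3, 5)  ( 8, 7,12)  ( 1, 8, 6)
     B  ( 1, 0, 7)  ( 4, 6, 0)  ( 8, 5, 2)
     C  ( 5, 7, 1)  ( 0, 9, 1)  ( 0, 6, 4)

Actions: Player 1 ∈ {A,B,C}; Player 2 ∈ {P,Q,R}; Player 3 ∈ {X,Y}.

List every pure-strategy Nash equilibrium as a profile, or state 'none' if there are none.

NE set: (A,P,X), (C,P,X)

(A,P,X): NE
(A,P,Y): not NE [P2→R gives 8>3]
(A,Q,X): not NE [P3→Y gives 12>9]
(A,Q,Y): not NE [P2→R gives 8>7]
(A,R,X): not NE [P1→B gives 6>1; P2→Q gives 1>0; P3→Y gives 6>4]
(A,R,Y): not NE [P1→B gives 8>1]
(B,P,X): not NE [P1→C gives 3>0; P2→R gives 8>2; P3→Y gives 7>3]
(B,P,Y): not NE [P1→A gives 6>1; P2→Q gives 6>0]
(B,Q,X): not NE [P1→A gives 4>1; P2→R gives 8>2]
(B,Q,Y): not NE [P1→A gives 8>4; P3→X gives 2>0]
(B,R,X): not NE [P3→Y gives 2>1]
(B,R,Y): not NE [P2→Q gives 6>5]
(C,P,X): NE
(C,P,Y): not NE [P1→A gives 6>5; P2→Q gives 9>7; P3→X gives 2>1]
(C,Q,X): not NE [P1→A gives 4>0]
(C,Q,Y): not NE [P1→A gives 8>0; P3→X gives 6>1]
(C,R,X): not NE [P1→B gives 6>2; P2→Q gives 7>0]
(C,R,Y): not NE [P1→B gives 8>0; P2→Q gives 9>6; P3→X gives 7>4]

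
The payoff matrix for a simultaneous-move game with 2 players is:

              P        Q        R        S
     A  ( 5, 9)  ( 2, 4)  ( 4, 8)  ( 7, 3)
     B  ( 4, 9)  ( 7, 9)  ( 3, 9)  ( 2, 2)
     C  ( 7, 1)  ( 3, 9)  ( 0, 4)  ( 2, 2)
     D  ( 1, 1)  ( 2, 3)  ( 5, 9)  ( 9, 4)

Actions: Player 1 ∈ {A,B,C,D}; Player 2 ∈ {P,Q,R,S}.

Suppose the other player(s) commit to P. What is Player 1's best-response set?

u_1(A vs P) = 5
u_1(B vs P) = 4
u_1(C vs P) = 7
u_1(D vs P) = 1
max payoff 7 at {C}

BR_1 = {C}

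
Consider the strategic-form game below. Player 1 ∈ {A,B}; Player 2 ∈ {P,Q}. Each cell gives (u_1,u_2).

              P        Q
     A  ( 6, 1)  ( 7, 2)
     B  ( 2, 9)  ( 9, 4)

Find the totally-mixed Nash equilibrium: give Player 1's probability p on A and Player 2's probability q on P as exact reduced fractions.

P1 indiff ⇒ q·6+(1-q)·7 = q·2+(1-q)·9 ⇒ q(4) = (1-q)(2) ⇒ q = 1/3
P2 indiff ⇒ p·1+(1-p)·9 = p·2+(1-p)·4 ⇒ p(-1) = (1-p)(-5) ⇒ p = 5/6

(p,q) = (5/6, 1/3)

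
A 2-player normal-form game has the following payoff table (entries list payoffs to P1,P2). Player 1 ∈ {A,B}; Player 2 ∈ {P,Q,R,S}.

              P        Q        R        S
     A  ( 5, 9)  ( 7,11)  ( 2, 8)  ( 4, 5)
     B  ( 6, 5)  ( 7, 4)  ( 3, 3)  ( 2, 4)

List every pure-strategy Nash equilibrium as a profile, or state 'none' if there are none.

(A,P): not NE [P1→B gives 6>5; P2→Q gives 11>9]
(A,Q): NE
(A,R): not NE [P1→B gives 3>2; P2→Q gives 11>8]
(A,S): not NE [P2→Q gives 11>5]
(B,P): NE
(B,Q): not NE [P2→P gives 5>4]
(B,R): not NE [P2→P gives 5>3]
(B,S): not NE [P1→A gives 4>2; P2→P gives 5>4]

NE set: (A,Q), (B,P)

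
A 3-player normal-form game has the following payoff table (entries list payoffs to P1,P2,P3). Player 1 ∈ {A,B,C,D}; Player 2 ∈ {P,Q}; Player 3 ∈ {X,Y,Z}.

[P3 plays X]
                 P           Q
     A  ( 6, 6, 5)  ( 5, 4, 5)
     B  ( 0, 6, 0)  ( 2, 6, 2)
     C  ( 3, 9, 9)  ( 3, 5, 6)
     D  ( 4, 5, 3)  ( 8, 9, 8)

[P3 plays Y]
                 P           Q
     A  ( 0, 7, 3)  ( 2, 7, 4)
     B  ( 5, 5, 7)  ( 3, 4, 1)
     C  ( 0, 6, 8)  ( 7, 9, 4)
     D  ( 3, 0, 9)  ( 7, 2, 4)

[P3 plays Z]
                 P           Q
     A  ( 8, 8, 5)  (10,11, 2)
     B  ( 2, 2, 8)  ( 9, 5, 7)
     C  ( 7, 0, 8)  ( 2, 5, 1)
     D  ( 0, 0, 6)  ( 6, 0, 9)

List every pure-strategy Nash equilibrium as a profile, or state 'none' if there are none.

NE set: (A,P,X)

(A,P,X): NE
(A,P,Y): not NE [P1→B gives 5>0; P3→Z gives 5>3]
(A,P,Z): not NE [P2→Q gives 11>8]
(A,Q,X): not NE [P1→D gives 8>5; P2→P gives 6>4]
(A,Q,Y): not NE [P1→D gives 7>2; P3→X gives 5>4]
(A,Q,Z): not NE [P3→X gives 5>2]
(B,P,X): not NE [P1→A gives 6>0; P3→Z gives 8>0]
(B,P,Y): not NE [P3→Z gives 8>7]
(B,P,Z): not NE [P1→A gives 8>2; P2→Q gives 5>2]
(B,Q,X): not NE [P1→D gives 8>2; P3→Z gives 7>2]
(B,Q,Y): not NE [P1→D gives 7>3; P2→P gives 5>4; P3→Z gives 7>1]
(B,Q,Z): not NE [P1→A gives 10>9]
(C,P,X): not NE [P1→A gives 6>3]
(C,P,Y): not NE [P1→B gives 5>0; P2→Q gives 9>6; P3→X gives 9>8]
(C,P,Z): not NE [P1→A gives 8>7; P2→Q gives 5>0; P3→X gives 9>8]
(C,Q,X): not NE [P1→D gives 8>3; P2→P gives 9>5]
(C,Q,Y): not NE [P3→X gives 6>4]
(C,Q,Z): not NE [P1→A gives 10>2; P3→X gives 6>1]
(D,P,X): not NE [P1→A gives 6>4; P2→Q gives 9>5; P3→Y gives 9>3]
(D,P,Y): not NE [P1→B gives 5>3; P2→Q gives 2>0]
(D,P,Z): not NE [P1→A gives 8>0; P3→Y gives 9>6]
(D,Q,X): not NE [P3→Z gives 9>8]
(D,Q,Y): not NE [P3→Z gives 9>4]
(D,Q,Z): not NE [P1→A gives 10>6]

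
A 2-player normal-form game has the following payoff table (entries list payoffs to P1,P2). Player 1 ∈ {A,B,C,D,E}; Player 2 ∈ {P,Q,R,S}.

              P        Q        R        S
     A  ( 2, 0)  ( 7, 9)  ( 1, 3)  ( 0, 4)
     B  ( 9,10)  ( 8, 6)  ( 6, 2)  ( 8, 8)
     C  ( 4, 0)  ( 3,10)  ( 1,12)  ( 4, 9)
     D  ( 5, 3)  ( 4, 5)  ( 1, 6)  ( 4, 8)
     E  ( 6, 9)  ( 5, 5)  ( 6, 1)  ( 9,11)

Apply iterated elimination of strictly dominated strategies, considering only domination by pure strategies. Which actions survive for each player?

Survivors P1:{B,E} P2:{P,S}

P1 drop A (B beats it: P:9>2 Q:8>7 R:6>1 S:8>0)
P1 drop C (B beats it: P:9>4 Q:8>3 R:6>1 S:8>4)
P1 drop D (B beats it: P:9>5 Q:8>4 R:6>1 S:8>4)
P2 drop Q (P beats it: B:10>6 E:9>5)
P2 drop R (P beats it: B:10>2 E:9>1)
P1→{B,E} P2→{P,S}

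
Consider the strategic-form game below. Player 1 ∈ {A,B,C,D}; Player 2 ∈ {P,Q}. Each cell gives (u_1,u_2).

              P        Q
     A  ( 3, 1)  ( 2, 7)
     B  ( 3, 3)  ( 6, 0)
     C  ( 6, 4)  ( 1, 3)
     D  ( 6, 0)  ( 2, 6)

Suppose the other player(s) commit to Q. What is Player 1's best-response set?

P1 best: {B}

u_1(A vs Q) = 2
u_1(B vs Q) = 6
u_1(C vs Q) = 1
u_1(D vs Q) = 2
max payoff 6 at {B}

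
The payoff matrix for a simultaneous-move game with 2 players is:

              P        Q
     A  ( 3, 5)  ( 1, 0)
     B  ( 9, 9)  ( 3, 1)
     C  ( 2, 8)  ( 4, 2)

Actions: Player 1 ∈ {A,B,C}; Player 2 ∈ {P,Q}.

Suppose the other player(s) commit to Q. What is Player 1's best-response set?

u_1(A vs Q) = 1
u_1(B vs Q) = 3
u_1(C vs Q) = 4
max payoff 4 at {C}

argmax u_1 = {C}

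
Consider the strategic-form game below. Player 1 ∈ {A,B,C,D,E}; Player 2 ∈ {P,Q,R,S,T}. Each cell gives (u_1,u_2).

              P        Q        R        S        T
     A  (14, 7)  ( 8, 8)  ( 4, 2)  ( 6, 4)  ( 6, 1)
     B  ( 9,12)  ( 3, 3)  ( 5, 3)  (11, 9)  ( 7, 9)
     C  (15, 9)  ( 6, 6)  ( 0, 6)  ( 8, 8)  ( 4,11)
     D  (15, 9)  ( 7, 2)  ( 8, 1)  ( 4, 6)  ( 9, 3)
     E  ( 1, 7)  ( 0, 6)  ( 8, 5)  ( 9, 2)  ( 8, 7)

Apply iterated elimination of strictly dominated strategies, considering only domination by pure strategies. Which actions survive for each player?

P2 drop R (P beats it: A:7>2 B:12>3 C:9>6 D:9>1 E:7>5)
P2 drop S (P beats it: A:7>4 B:12>9 C:9>8 D:9>6 E:7>2)
P1 drop B (D beats it: P:15>9 Q:7>3 T:9>7)
P1 drop E (D beats it: P:15>1 Q:7>0 T:9>8)
P1→{A,C,D} P2→{P,Q,T}

IESDS → P1:{A,C,D} P2:{P,Q,T}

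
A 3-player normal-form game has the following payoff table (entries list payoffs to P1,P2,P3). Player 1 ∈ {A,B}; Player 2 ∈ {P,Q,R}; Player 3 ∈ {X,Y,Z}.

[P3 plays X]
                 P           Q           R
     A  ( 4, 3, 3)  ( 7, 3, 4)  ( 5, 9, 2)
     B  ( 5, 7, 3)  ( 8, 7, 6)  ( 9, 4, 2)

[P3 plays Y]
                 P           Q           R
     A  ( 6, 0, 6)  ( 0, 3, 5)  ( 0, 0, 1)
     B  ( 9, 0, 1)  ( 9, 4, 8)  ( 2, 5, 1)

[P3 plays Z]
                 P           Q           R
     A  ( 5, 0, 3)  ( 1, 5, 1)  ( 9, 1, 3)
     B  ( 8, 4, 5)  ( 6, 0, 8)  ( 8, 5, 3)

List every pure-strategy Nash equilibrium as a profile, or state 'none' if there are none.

(A,P,X): not NE [P1→B gives 5>4; P2→R gives 9>3; P3→Y gives 6>3]
(A,P,Y): not NE [P1→B gives 9>6; P2→Q gives 3>0]
(A,P,Z): not NE [P1→B gives 8>5; P2→Q gives 5>0; P3→Y gives 6>3]
(A,Q,X): not NE [P1→B gives 8>7; P2→R gives 9>3; P3→Y gives 5>4]
(A,Q,Y): not NE [P1→B gives 9>0]
(A,Q,Z): not NE [P1→B gives 6>1; P3→Y gives 5>1]
(A,R,X): not NE [P1→B gives 9>5; P3→Z gives 3>2]
(A,R,Y): not NE [P1→B gives 2>0; P2→Q gives 3>0; P3→Z gives 3>1]
(A,R,Z): not NE [P2→Q gives 5>1]
(B,P,X): not NE [P3→Z gives 5>3]
(B,P,Y): not NE [P2→R gives 5>0; P3→Z gives 5>1]
(B,P,Z): not NE [P2→R gives 5>4]
(B,Q,X): not NE [P3→Z gives 8>6]
(B,Q,Y): not NE [P2→R gives 5>4]
(B,Q,Z): not NE [P2→R gives 5>0]
(B,R,X): not NE [P2→Q gives 7>4; P3→Z gives 3>2]
(B,R,Y): not NE [P3→Z gives 3>1]
(B,R,Z): not NE [P1→A gives 9>8]

Equilibria: none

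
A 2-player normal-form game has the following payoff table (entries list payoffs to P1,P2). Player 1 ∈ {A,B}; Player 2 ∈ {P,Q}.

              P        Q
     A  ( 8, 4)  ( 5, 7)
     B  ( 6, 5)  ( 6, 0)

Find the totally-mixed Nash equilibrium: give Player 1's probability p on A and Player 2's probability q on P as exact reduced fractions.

p=5/8, q=1/3

P1 indiff ⇒ q·8+(1-q)·5 = q·6+(1-q)·6 ⇒ q(2) = (1-q)(1) ⇒ q = 1/3
P2 indiff ⇒ p·4+(1-p)·5 = p·7+(1-p)·0 ⇒ p(-3) = (1-p)(-5) ⇒ p = 5/8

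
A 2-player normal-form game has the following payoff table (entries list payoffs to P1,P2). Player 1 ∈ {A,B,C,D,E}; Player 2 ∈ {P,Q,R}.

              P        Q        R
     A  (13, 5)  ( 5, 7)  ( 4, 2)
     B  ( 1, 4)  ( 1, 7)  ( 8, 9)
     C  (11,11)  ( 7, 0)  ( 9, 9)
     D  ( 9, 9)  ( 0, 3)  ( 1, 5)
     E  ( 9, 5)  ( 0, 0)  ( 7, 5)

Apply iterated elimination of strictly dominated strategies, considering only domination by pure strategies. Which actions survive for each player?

P1 drop B (C beats it: P:11>1 Q:7>1 R:9>8)
P1 drop D (A beats it: P:13>9 Q:5>0 R:4>1)
P1 drop E (C beats it: P:11>9 Q:7>0 R:9>7)
P2 drop R (P beats it: A:5>2 C:11>9)
P1→{A,C} P2→{P,Q}

IESDS → P1:{A,C} P2:{P,Q}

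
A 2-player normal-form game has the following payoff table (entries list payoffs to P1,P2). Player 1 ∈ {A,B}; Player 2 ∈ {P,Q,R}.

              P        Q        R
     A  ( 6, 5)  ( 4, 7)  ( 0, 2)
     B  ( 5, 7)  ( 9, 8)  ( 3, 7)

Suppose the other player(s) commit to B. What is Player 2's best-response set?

BR_2 = {Q}

u_2(P vs B) = 7
u_2(Q vs B) = 8
u_2(R vs B) = 7
max payoff 8 at {Q}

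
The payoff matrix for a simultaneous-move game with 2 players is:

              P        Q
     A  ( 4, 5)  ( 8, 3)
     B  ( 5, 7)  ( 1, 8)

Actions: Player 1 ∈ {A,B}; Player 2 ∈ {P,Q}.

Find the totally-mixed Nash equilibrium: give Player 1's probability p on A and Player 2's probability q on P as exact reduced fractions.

P1 indiff ⇒ q·4+(1-q)·8 = q·5+(1-q)·1 ⇒ q(-1) = (1-q)(-7) ⇒ q = 7/8
P2 indiff ⇒ p·5+(1-p)·7 = p·3+(1-p)·8 ⇒ p(2) = (1-p)(1) ⇒ p = 1/3

P1 mixes 1/3 on A; P2 mixes 7/8 on P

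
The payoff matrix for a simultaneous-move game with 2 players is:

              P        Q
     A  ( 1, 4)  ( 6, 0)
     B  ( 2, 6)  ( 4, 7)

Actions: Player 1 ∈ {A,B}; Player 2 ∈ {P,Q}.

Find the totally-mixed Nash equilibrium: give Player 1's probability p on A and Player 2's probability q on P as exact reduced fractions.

p=1/5, q=2/3

P1 indiff ⇒ q·1+(1-q)·6 = q·2+(1-q)·4 ⇒ q(-1) = (1-q)(-2) ⇒ q = 2/3
P2 indiff ⇒ p·4+(1-p)·6 = p·0+(1-p)·7 ⇒ p(4) = (1-p)(1) ⇒ p = 1/5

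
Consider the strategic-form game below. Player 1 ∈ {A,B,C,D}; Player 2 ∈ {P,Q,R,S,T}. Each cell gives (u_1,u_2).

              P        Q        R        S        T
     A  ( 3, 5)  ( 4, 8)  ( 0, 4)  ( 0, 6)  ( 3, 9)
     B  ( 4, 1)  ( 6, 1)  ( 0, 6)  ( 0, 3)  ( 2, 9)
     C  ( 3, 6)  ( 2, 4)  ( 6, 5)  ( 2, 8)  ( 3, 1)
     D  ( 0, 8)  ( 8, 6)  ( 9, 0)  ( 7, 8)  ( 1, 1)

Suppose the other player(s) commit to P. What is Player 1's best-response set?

u_1(A vs P) = 3
u_1(B vs P) = 4
u_1(C vs P) = 3
u_1(D vs P) = 0
max payoff 4 at {B}

argmax u_1 = {B}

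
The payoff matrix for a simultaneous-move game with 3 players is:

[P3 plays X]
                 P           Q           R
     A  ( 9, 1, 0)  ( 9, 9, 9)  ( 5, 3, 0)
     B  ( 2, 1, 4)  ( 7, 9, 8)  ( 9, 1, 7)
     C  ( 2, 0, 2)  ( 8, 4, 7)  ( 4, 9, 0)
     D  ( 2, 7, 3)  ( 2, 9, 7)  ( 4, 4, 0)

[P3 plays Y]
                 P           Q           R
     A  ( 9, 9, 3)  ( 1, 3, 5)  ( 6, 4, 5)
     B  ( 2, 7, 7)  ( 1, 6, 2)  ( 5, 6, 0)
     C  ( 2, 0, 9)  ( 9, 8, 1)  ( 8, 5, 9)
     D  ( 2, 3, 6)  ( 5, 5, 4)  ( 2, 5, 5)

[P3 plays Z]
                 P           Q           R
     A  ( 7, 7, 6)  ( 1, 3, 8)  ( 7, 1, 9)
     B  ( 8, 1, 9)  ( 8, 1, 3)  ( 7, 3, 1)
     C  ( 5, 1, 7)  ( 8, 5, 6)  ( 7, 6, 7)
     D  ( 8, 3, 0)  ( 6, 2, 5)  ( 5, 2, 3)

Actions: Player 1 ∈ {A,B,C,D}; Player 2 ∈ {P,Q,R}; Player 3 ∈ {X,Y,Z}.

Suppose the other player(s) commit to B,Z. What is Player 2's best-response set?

u_2(P vs B,Z) = 1
u_2(Q vs B,Z) = 1
u_2(R vs B,Z) = 3
max payoff 3 at {R}

BR_2 = {R}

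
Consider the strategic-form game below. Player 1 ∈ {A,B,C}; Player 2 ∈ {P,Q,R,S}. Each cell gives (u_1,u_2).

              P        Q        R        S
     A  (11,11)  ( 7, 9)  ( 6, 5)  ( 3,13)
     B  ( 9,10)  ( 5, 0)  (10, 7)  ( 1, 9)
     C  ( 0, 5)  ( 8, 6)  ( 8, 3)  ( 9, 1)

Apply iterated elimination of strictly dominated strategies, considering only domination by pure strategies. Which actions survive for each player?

Survivors P1:{A,C} P2:{P,Q,S}

P2 drop R (P beats it: A:11>5 B:10>7 C:5>3)
P1 drop B (A beats it: P:11>9 Q:7>5 S:3>1)
P1→{A,C} P2→{P,Q,S}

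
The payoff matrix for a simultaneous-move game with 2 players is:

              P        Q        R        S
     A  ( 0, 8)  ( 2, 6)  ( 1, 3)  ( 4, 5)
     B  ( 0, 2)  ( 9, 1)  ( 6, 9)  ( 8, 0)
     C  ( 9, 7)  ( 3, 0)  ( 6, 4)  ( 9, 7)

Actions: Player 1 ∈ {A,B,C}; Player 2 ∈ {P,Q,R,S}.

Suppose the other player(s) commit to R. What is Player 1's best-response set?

u_1(A vs R) = 1
u_1(B vs R) = 6
u_1(C vs R) = 6
max payoff 6 at {B,C}

BR_1 = {B,C}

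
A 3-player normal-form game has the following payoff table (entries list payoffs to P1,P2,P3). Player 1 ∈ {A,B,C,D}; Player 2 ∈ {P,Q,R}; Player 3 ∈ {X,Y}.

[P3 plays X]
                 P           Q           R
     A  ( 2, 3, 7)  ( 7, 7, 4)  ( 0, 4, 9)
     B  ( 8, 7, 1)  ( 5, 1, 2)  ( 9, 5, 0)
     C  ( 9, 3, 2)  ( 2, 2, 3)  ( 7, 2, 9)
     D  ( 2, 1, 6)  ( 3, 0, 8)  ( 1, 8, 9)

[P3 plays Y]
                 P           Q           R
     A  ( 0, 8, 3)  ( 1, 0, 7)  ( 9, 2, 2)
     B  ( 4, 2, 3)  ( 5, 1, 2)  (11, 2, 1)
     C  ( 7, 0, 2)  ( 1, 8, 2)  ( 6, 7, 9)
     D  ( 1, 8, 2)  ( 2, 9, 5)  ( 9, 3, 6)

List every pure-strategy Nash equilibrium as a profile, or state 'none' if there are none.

(A,P,X): not NE [P1→C gives 9>2; P2→Q gives 7>3]
(A,P,Y): not NE [P1→C gives 7>0; P3→X gives 7>3]
(A,Q,X): not NE [P3→Y gives 7>4]
(A,Q,Y): not NE [P1→B gives 5>1; P2→P gives 8>0]
(A,R,X): not NE [P1→B gives 9>0; P2→Q gives 7>4]
(A,R,Y): not NE [P1→B gives 11>9; P2→P gives 8>2; P3→X gives 9>2]
(B,P,X): not NE [P1→C gives 9>8; P3→Y gives 3>1]
(B,P,Y): not NE [P1→C gives 7>4]
(B,Q,X): not NE [P1→A gives 7>5; P2→P gives 7>1]
(B,Q,Y): not NE [P2→R gives 2>1]
(B,R,X): not NE [P2→P gives 7>5; P3→Y gives 1>0]
(B,R,Y): NE
(C,P,X): NE
(C,P,Y): not NE [P2→Q gives 8>0]
(C,Q,X): not NE [P1→A gives 7>2; P2→P gives 3>2]
(C,Q,Y): not NE [P1→B gives 5>1; P3→X gives 3>2]
(C,R,X): not NE [P1→B gives 9>7; P2→P gives 3>2]
(C,R,Y): not NE [P1→B gives 11>6; P2→Q gives 8>7]
(D,P,X): not NE [P1→C gives 9>2; P2→R gives 8>1]
(D,P,Y): not NE [P1→C gives 7>1; P2→Q gives 9>8; P3→X gives 6>2]
(D,Q,X): not NE [P1→A gives 7>3; P2→R gives 8>0]
(D,Q,Y): not NE [P1→B gives 5>2; P3→X gives 8>5]
(D,R,X): not NE [P1→B gives 9>1]
(D,R,Y): not NE [P1→B gives 11>9; P2→Q gives 9>3; P3→X gives 9>6]

PSNE = {(B,R,Y), (C,P,X)}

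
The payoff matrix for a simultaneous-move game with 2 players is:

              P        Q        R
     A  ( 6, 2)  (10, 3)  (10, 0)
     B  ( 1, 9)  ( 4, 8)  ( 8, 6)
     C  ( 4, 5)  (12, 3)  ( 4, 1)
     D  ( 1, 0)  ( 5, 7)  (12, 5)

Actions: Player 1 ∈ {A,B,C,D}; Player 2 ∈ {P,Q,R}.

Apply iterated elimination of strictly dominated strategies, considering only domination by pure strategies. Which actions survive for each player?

P1 drop B (A beats it: P:6>1 Q:10>4 R:10>8)
P2 drop R (Q beats it: A:3>0 C:3>1 D:7>5)
P1 drop D (A beats it: P:6>1 Q:10>5)
P1→{A,C} P2→{P,Q}

Remaining: P1:{A,C} P2:{P,Q}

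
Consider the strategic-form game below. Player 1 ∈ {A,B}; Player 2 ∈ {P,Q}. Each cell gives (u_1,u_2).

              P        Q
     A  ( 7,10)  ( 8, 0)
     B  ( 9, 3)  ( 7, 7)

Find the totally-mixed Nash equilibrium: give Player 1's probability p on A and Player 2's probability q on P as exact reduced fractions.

(p,q) = (2/7, 1/3)

P1 indiff ⇒ q·7+(1-q)·8 = q·9+(1-q)·7 ⇒ q(-2) = (1-q)(-1) ⇒ q = 1/3
P2 indiff ⇒ p·10+(1-p)·3 = p·0+(1-p)·7 ⇒ p(10) = (1-p)(4) ⇒ p = 2/7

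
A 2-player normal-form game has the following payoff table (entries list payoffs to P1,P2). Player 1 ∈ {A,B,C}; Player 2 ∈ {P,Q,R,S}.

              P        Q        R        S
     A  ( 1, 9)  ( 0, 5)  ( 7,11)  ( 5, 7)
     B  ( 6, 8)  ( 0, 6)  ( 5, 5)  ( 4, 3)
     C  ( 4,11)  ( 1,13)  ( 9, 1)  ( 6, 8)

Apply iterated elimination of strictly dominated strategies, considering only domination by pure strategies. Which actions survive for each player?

P1 drop A (C beats it: P:4>1 Q:1>0 R:9>7 S:6>5)
P2 drop R (P beats it: B:8>5 C:11>1)
P2 drop S (P beats it: B:8>3 C:11>8)
P1→{B,C} P2→{P,Q}

IESDS → P1:{B,C} P2:{P,Q}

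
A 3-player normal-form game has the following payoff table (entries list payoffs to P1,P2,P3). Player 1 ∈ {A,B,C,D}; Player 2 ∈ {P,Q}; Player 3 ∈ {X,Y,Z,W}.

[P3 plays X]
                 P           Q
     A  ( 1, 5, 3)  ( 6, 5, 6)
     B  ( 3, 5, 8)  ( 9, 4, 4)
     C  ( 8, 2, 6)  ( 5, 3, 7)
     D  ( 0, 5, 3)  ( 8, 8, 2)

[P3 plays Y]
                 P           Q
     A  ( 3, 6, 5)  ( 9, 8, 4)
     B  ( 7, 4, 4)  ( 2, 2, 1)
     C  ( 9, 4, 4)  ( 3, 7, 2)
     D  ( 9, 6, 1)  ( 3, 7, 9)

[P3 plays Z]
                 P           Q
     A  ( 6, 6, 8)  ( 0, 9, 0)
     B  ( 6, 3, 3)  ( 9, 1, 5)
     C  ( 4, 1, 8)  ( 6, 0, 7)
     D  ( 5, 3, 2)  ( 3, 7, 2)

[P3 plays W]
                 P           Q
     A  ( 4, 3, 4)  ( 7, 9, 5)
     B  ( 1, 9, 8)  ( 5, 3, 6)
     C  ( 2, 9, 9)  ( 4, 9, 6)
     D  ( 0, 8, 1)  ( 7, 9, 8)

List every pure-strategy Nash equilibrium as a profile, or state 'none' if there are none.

(A,P,X): not NE [P1→C gives 8>1; P3→Z gives 8>3]
(A,P,Y): not NE [P1→D gives 9>3; P2→Q gives 8>6; P3→Z gives 8>5]
(A,P,Z): not NE [P2→Q gives 9>6]
(A,P,W): not NE [P2→Q gives 9>3; P3→Z gives 8>4]
(A,Q,X): not NE [P1→B gives 9>6]
(A,Q,Y): not NE [P3→X gives 6>4]
(A,Q,Z): not NE [P1→B gives 9>0; P3→X gives 6>0]
(A,Q,W): not NE [P3→X gives 6>5]
(B,P,X): not NE [P1→C gives 8>3]
(B,P,Y): not NE [P1→D gives 9>7; P3→W gives 8>4]
(B,P,Z): not NE [P3→W gives 8>3]
(B,P,W): not NE [P1→A gives 4>1]
(B,Q,X): not NE [P2→P gives 5>4; P3→W gives 6>4]
(B,Q,Y): not NE [P1→A gives 9>2; P2→P gives 4>2; P3→W gives 6>1]
(B,Q,Z): not NE [P2→P gives 3>1; P3→W gives 6>5]
(B,Q,W): not NE [P1→D gives 7>5; P2→P gives 9>3]
(C,P,X): not NE [P2→Q gives 3>2; P3→W gives 9>6]
(C,P,Y): not NE [P2→Q gives 7>4; P3→W gives 9>4]
(C,P,Z): not NE [P1→B gives 6>4; P3→W gives 9>8]
(C,P,W): not NE [P1→A gives 4>2]
(C,Q,X): not NE [P1→B gives 9>5]
(C,Q,Y): not NE [P1→A gives 9>3; P3→Z gives 7>2]
(C,Q,Z): not NE [P1→B gives 9>6; P2→P gives 1>0]
(C,Q,W): not NE [P1→D gives 7>4; P3→Z gives 7>6]
(D,P,X): not NE [P1→C gives 8>0; P2→Q gives 8>5]
(D,P,Y): not NE [P2→Q gives 7>6; P3→X gives 3>1]
(D,P,Z): not NE [P1→B gives 6>5; P2→Q gives 7>3; P3→X gives 3>2]
(D,P,W): not NE [P1→A gives 4>0; P2→Q gives 9>8; P3→X gives 3>1]
(D,Q,X): not NE [P1→B gives 9>8; P3→Y gives 9>2]
(D,Q,Y): not NE [P1→A gives 9>3]
(D,Q,Z): not NE [P1→B gives 9>3; P3→Y gives 9>2]
(D,Q,W): not NE [P3→Y gives 9>8]

No pure NE.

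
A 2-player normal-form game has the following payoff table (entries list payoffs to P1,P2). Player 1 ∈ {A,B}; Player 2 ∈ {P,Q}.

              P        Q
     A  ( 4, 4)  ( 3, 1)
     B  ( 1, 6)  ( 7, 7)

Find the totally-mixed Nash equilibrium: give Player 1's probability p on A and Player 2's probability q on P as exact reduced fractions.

(p,q) = (1/4, 4/7)

P1 indiff ⇒ q·4+(1-q)·3 = q·1+(1-q)·7 ⇒ q(3) = (1-q)(4) ⇒ q = 4/7
P2 indiff ⇒ p·4+(1-p)·6 = p·1+(1-p)·7 ⇒ p(3) = (1-p)(1) ⇒ p = 1/4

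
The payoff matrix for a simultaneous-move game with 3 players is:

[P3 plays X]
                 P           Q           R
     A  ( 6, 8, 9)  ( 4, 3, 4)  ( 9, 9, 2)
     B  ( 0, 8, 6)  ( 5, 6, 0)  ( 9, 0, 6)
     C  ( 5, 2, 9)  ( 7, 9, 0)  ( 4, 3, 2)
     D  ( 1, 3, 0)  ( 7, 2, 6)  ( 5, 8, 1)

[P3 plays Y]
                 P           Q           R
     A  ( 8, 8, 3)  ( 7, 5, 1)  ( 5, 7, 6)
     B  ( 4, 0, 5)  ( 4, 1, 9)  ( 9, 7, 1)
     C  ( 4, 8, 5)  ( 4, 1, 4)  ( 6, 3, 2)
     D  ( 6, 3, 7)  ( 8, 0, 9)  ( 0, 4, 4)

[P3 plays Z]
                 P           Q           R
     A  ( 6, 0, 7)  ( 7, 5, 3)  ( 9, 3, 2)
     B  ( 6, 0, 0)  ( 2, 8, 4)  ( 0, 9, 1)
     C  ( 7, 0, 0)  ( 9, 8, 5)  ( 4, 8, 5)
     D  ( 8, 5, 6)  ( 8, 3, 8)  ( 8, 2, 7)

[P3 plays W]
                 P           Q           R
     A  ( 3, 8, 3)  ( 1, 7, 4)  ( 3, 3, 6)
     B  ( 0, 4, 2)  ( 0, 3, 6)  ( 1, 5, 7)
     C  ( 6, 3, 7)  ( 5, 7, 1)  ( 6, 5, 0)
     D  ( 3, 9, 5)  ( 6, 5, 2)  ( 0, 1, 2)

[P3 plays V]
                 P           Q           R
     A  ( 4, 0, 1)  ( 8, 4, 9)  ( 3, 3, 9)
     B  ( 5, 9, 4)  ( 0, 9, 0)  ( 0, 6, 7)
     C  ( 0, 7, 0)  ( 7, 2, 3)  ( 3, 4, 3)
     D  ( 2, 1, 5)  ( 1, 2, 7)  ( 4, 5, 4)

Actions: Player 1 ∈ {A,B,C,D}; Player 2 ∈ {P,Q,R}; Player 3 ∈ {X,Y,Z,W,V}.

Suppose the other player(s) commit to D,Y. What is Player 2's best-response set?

BR_2 = {R}

u_2(P vs D,Y) = 3
u_2(Q vs D,Y) = 0
u_2(R vs D,Y) = 4
max payoff 4 at {R}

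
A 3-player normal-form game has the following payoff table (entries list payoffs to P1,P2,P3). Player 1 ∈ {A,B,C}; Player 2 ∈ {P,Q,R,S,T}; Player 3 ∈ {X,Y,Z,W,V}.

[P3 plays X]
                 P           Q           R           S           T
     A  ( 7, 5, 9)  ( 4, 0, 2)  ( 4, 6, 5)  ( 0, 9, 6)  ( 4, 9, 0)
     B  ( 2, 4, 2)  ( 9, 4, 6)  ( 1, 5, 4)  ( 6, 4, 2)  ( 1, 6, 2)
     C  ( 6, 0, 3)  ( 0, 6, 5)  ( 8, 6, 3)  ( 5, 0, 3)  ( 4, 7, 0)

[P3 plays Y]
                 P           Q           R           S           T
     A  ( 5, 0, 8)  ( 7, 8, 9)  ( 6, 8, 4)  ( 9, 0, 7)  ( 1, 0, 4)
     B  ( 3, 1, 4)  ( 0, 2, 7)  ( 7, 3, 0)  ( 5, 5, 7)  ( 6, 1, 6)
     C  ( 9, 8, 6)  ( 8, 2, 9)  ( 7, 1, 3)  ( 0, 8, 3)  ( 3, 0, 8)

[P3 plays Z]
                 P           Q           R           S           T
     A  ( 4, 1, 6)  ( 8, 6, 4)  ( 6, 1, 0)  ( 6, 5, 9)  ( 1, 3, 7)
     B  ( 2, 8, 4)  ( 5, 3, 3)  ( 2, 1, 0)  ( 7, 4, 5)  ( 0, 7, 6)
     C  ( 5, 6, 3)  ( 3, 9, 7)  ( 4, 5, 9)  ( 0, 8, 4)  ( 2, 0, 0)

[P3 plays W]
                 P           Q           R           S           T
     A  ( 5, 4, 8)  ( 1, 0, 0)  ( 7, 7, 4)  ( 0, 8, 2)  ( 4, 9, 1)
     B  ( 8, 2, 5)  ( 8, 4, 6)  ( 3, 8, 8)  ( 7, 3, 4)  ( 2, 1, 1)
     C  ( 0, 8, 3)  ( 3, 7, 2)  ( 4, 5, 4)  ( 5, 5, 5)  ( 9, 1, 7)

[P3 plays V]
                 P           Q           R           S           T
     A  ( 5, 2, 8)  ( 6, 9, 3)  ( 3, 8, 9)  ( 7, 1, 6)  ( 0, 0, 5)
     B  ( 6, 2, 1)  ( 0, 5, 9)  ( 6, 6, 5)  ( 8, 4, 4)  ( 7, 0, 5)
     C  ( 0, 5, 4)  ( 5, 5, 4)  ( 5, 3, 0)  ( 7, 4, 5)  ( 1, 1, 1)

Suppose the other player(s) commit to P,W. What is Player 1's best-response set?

u_1(A vs P,W) = 5
u_1(B vs P,W) = 8
u_1(C vs P,W) = 0
max payoff 8 at {B}

P1 best: {B}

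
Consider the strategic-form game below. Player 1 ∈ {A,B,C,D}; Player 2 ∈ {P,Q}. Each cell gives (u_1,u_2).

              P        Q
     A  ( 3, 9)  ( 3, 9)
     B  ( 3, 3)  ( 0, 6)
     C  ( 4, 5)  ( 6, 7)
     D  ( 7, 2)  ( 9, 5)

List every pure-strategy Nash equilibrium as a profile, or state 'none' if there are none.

(A,P): not NE [P1→D gives 7>3]
(A,Q): not NE [P1→D gives 9>3]
(B,P): not NE [P1→D gives 7>3; P2→Q gives 6>3]
(B,Q): not NE [P1→D gives 9>0]
(C,P): not NE [P1→D gives 7>4; P2→Q gives 7>5]
(C,Q): not NE [P1→D gives 9>6]
(D,P): not NE [P2→Q gives 5>2]
(D,Q): NE

Nash profiles: (D,Q)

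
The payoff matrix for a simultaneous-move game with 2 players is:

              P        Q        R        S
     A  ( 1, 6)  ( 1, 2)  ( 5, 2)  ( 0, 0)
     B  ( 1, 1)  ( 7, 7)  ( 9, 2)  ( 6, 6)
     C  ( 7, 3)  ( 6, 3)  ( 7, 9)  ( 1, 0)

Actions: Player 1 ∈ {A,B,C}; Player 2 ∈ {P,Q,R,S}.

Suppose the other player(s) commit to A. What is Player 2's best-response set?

P2 best: {P}

u_2(P vs A) = 6
u_2(Q vs A) = 2
u_2(R vs A) = 2
u_2(S vs A) = 0
max payoff 6 at {P}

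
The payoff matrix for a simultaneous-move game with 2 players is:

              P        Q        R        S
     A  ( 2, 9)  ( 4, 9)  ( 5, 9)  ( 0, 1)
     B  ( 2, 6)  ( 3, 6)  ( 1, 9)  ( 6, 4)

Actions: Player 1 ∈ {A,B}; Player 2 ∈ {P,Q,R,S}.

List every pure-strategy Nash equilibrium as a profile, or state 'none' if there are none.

(A,P): NE
(A,Q): NE
(A,R): NE
(A,S): not NE [P1→B gives 6>0; P2→R gives 9>1]
(B,P): not NE [P2→R gives 9>6]
(B,Q): not NE [P1→A gives 4>3; P2→R gives 9>6]
(B,R): not NE [P1→A gives 5>1]
(B,S): not NE [P2→R gives 9>4]

NE set: (A,P), (A,Q), (A,R)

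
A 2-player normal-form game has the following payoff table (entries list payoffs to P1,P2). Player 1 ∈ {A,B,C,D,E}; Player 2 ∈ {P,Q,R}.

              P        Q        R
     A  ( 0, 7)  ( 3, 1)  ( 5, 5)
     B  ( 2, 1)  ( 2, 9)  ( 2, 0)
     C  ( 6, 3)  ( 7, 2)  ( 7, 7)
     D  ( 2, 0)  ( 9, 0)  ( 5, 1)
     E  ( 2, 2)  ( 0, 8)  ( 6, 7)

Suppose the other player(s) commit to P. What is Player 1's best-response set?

u_1(A vs P) = 0
u_1(B vs P) = 2
u_1(C vs P) = 6
u_1(D vs P) = 2
u_1(E vs P) = 2
max payoff 6 at {C}

P1 best: {C}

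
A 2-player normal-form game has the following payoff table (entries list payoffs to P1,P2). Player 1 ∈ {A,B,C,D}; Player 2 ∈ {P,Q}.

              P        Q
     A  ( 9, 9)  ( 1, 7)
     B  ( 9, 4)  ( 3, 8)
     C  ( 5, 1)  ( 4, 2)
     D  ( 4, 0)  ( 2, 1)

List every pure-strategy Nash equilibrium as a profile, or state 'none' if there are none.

Nash profiles: (A,P), (C,Q)

(A,P): NE
(A,Q): not NE [P1→C gives 4>1; P2→P gives 9>7]
(B,P): not NE [P2→Q gives 8>4]
(B,Q): not NE [P1→C gives 4>3]
(C,P): not NE [P1→B gives 9>5; P2→Q gives 2>1]
(C,Q): NE
(D,P): not NE [P1→B gives 9>4; P2→Q gives 1>0]
(D,Q): not NE [P1→C gives 4>2]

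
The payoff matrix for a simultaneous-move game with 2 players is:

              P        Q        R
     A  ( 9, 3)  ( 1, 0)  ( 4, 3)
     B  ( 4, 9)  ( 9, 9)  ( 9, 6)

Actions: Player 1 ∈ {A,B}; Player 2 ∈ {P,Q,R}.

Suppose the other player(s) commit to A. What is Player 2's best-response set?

BR_2 = {P,R}

u_2(P vs A) = 3
u_2(Q vs A) = 0
u_2(R vs A) = 3
max payoff 3 at {P,R}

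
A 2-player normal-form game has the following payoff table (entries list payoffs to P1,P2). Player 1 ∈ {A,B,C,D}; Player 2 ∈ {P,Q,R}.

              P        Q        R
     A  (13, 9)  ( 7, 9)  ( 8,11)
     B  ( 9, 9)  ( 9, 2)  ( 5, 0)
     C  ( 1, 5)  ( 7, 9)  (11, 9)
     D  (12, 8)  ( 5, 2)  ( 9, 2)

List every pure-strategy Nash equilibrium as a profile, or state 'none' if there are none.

NE set: (C,R)

(A,P): not NE [P2→R gives 11>9]
(A,Q): not NE [P1→B gives 9>7; P2→R gives 11>9]
(A,R): not NE [P1→C gives 11>8]
(B,P): not NE [P1→A gives 13>9]
(B,Q): not NE [P2→P gives 9>2]
(B,R): not NE [P1→C gives 11>5; P2→P gives 9>0]
(C,P): not NE [P1→A gives 13>1; P2→R gives 9>5]
(C,Q): not NE [P1→B gives 9>7]
(C,R): NE
(D,P): not NE [P1→A gives 13>12]
(D,Q): not NE [P1→B gives 9>5; P2→P gives 8>2]
(D,R): not NE [P1→C gives 11>9; P2→P gives 8>2]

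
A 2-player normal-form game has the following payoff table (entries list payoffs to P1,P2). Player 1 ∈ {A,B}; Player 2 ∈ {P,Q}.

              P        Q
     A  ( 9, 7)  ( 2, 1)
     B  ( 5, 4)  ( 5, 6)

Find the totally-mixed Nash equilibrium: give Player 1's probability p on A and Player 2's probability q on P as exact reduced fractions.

P1 indiff ⇒ q·9+(1-q)·2 = q·5+(1-q)·5 ⇒ q(4) = (1-q)(3) ⇒ q = 3/7
P2 indiff ⇒ p·7+(1-p)·4 = p·1+(1-p)·6 ⇒ p(6) = (1-p)(2) ⇒ p = 1/4

(p,q) = (1/4, 3/7)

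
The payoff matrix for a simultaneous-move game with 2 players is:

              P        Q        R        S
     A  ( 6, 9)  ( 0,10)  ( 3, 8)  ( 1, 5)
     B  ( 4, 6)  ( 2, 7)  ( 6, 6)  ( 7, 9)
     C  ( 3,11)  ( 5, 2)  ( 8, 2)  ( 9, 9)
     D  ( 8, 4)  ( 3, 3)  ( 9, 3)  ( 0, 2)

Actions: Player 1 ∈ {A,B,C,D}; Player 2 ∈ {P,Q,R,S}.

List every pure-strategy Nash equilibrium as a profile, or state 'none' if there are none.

Nash profiles: (D,P)

(A,P): not NE [P1→D gives 8>6; P2→Q gives 10>9]
(A,Q): not NE [P1→C gives 5>0]
(A,R): not NE [P1→D gives 9>3; P2→Q gives 10>8]
(A,S): not NE [P1→C gives 9>1; P2→Q gives 10>5]
(B,P): not NE [P1→D gives 8>4; P2→S gives 9>6]
(B,Q): not NE [P1→C gives 5>2; P2→S gives 9>7]
(B,R): not NE [P1→D gives 9>6; P2→S gives 9>6]
(B,S): not NE [P1→C gives 9>7]
(C,P): not NE [P1→D gives 8>3]
(C,Q): not NE [P2→P gives 11>2]
(C,R): not NE [P1→D gives 9>8; P2→P gives 11>2]
(C,S): not NE [P2→P gives 11>9]
(D,P): NE
(D,Q): not NE [P1→C gives 5>3; P2→P gives 4>3]
(D,R): not NE [P2→P gives 4>3]
(D,S): not NE [P1→C gives 9>0; P2→P gives 4>2]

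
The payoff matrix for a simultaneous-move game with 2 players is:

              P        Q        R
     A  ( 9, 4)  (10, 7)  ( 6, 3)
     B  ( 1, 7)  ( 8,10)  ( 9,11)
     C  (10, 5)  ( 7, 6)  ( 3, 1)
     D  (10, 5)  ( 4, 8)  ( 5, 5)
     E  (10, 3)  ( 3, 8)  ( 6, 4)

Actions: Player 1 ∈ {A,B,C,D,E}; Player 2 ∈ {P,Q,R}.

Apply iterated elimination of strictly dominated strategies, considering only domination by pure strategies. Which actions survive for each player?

Remaining: P1:{A,B} P2:{Q,R}

P2 drop P (Q beats it: A:7>4 B:10>7 C:6>5 D:8>5 E:8>3)
P1 drop C (A beats it: Q:10>7 R:6>3)
P1 drop D (A beats it: Q:10>4 R:6>5)
P1 drop E (B beats it: Q:8>3 R:9>6)
P1→{A,B} P2→{Q,R}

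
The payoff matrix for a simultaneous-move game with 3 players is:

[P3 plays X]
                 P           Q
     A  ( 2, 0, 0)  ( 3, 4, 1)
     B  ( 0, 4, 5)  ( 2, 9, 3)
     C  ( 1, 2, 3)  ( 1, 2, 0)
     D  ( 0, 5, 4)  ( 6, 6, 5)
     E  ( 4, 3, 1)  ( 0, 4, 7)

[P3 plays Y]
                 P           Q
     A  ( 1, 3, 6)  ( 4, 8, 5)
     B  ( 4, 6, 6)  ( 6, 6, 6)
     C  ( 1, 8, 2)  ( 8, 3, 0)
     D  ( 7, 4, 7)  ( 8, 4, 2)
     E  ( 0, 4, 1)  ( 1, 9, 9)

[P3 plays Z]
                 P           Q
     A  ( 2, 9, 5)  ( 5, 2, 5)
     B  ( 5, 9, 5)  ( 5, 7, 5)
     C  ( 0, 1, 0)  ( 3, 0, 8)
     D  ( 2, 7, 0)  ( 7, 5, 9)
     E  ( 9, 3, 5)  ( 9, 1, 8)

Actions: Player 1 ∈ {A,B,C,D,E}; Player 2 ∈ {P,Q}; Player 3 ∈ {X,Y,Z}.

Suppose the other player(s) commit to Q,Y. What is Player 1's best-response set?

u_1(A vs Q,Y) = 4
u_1(B vs Q,Y) = 6
u_1(C vs Q,Y) = 8
u_1(D vs Q,Y) = 8
u_1(E vs Q,Y) = 1
max payoff 8 at {C,D}

argmax u_1 = {C,D}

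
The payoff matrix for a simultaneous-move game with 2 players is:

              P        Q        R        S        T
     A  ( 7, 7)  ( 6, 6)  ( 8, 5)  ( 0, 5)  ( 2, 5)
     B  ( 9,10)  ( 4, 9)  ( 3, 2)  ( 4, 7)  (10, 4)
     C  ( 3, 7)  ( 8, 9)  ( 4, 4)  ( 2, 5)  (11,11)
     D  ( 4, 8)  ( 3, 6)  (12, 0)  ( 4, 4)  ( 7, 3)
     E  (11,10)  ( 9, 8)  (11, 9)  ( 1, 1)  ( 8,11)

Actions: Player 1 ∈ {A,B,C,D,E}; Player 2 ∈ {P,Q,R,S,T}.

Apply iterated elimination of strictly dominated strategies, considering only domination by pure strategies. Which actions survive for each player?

Remaining: P1:{B,C,E} P2:{P,Q,T}

P1 drop A (E beats it: P:11>7 Q:9>6 R:11>8 S:1>0 T:8>2)
P2 drop R (P beats it: B:10>2 C:7>4 D:8>0 E:10>9)
P2 drop S (P beats it: B:10>7 C:7>5 D:8>4 E:10>1)
P1 drop D (B beats it: P:9>4 Q:4>3 T:10>7)
P1→{B,C,E} P2→{P,Q,T}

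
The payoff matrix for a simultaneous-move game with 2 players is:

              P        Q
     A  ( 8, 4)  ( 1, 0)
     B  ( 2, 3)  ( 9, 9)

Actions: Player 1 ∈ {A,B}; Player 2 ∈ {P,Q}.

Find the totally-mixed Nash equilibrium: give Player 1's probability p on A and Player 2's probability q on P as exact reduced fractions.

(p,q) = (3/5, 4/7)

P1 indiff ⇒ q·8+(1-q)·1 = q·2+(1-q)·9 ⇒ q(6) = (1-q)(8) ⇒ q = 4/7
P2 indiff ⇒ p·4+(1-p)·3 = p·0+(1-p)·9 ⇒ p(4) = (1-p)(6) ⇒ p = 3/5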